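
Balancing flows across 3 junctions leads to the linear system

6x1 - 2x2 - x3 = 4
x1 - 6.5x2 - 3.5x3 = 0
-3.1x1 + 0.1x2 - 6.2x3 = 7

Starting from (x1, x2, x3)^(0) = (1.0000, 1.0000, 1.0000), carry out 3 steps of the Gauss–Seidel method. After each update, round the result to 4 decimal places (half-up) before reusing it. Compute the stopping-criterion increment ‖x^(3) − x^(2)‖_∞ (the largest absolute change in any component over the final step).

0.5205

Iteration 1:
  x1 = (4 - (-2)·1.0000 - (-1)·1.0000) / (6) = 1.1667
  x2 = (0 - (1)·1.1667 - (-3.5)·1.0000) / (-6.5) = -0.3590
  x3 = (7 - (-3.1)·1.1667 - (0.1)·-0.3590) / (-6.2) = -1.7182
Iteration 2:
  x1 = (4 - (-2)·-0.3590 - (-1)·-1.7182) / (6) = 0.2606
  x2 = (0 - (1)·0.2606 - (-3.5)·-1.7182) / (-6.5) = 0.9653
  x3 = (7 - (-3.1)·0.2606 - (0.1)·0.9653) / (-6.2) = -1.2438
Iteration 3:
  x1 = (4 - (-2)·0.9653 - (-1)·-1.2438) / (6) = 0.7811
  x2 = (0 - (1)·0.7811 - (-3.5)·-1.2438) / (-6.5) = 0.7899
  x3 = (7 - (-3.1)·0.7811 - (0.1)·0.7899) / (-6.2) = -1.5068
Change: (0.5205, -0.1754, -0.2630) → max |·| = 0.5205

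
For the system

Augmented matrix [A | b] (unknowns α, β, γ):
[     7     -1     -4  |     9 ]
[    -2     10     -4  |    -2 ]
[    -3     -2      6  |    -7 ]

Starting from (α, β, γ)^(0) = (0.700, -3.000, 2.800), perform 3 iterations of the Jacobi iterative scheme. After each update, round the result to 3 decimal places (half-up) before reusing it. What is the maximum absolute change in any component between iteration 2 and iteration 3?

1.527

Iteration 1:
  α = (9 - (-1)·-3.000 - (-4)·2.800) / (7) = 2.457
  β = (-2 - (-2)·0.700 - (-4)·2.800) / (10) = 1.060
  γ = (-7 - (-3)·0.700 - (-2)·-3.000) / (6) = -1.817
Iteration 2:
  α = (9 - (-1)·1.060 - (-4)·-1.817) / (7) = 0.399
  β = (-2 - (-2)·2.457 - (-4)·-1.817) / (10) = -0.435
  γ = (-7 - (-3)·2.457 - (-2)·1.060) / (6) = 0.415
Iteration 3:
  α = (9 - (-1)·-0.435 - (-4)·0.415) / (7) = 1.461
  β = (-2 - (-2)·0.399 - (-4)·0.415) / (10) = 0.046
  γ = (-7 - (-3)·0.399 - (-2)·-0.435) / (6) = -1.112
Change: (1.062, 0.481, -1.527) → max |·| = 1.527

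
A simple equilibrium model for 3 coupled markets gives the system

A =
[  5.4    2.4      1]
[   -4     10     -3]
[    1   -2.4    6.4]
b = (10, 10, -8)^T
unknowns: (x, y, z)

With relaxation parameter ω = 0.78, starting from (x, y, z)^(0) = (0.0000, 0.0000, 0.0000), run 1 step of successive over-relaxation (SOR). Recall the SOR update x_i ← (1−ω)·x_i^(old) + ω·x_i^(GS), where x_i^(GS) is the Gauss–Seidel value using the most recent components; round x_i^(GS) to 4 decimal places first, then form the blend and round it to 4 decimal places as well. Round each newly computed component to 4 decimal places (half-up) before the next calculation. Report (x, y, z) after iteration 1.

Iteration 1:
  x: GS value = (10 - (2.4)·0.0000 - (1)·0.0000) / (5.4) = 1.8519;  x ← (1−ω)·0.0000 + ω·1.8519 = 1.4445
  y: GS value = (10 - (-4)·1.4445 - (-3)·0.0000) / (10) = 1.5778;  y ← (1−ω)·0.0000 + ω·1.5778 = 1.2307
  z: GS value = (-8 - (1)·1.4445 - (-2.4)·1.2307) / (6.4) = -1.0142;  z ← (1−ω)·0.0000 + ω·-1.0142 = -0.7911

(1.4445, 1.2307, -0.7911)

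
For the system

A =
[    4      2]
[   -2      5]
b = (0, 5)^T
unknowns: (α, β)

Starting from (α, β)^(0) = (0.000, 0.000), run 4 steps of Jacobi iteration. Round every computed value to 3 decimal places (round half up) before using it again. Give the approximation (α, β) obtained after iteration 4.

(-0.400, 0.800)

Iteration 1:
  α = (0 - (2)·0.000) / (4) = 0.000
  β = (5 - (-2)·0.000) / (5) = 1.000
Iteration 2:
  α = (0 - (2)·1.000) / (4) = -0.500
  β = (5 - (-2)·0.000) / (5) = 1.000
Iteration 3:
  α = (0 - (2)·1.000) / (4) = -0.500
  β = (5 - (-2)·-0.500) / (5) = 0.800
Iteration 4:
  α = (0 - (2)·0.800) / (4) = -0.400
  β = (5 - (-2)·-0.500) / (5) = 0.800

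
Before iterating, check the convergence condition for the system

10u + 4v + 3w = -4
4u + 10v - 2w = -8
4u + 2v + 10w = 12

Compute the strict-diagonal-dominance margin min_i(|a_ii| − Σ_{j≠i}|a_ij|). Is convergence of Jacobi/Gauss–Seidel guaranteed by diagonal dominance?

3

row 1: |10| − (4+3) = 3
row 2: |10| − (4+2) = 4
row 3: |10| − (4+2) = 4
minimum over rows = 3 → strictly diagonally dominant (convergence guaranteed)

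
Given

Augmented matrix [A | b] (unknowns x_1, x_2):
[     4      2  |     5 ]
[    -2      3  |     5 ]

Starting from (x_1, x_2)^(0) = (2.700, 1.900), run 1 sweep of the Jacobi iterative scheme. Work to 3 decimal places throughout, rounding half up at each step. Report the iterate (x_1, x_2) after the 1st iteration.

(0.300, 3.467)

Iteration 1:
  x_1 = (5 - (2)·1.900) / (4) = 0.300
  x_2 = (5 - (-2)·2.700) / (3) = 3.467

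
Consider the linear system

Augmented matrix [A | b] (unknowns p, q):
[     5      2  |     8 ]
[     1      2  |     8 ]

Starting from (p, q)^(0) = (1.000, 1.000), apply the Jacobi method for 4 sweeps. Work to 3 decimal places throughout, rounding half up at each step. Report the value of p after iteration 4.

Iteration 1:
  p = (8 - (2)·1.000) / (5) = 1.200
  q = (8 - (1)·1.000) / (2) = 3.500
Iteration 2:
  p = (8 - (2)·3.500) / (5) = 0.200
  q = (8 - (1)·1.200) / (2) = 3.400
Iteration 3:
  p = (8 - (2)·3.400) / (5) = 0.240
  q = (8 - (1)·0.200) / (2) = 3.900
Iteration 4:
  p = (8 - (2)·3.900) / (5) = 0.040
  q = (8 - (1)·0.240) / (2) = 3.880

0.040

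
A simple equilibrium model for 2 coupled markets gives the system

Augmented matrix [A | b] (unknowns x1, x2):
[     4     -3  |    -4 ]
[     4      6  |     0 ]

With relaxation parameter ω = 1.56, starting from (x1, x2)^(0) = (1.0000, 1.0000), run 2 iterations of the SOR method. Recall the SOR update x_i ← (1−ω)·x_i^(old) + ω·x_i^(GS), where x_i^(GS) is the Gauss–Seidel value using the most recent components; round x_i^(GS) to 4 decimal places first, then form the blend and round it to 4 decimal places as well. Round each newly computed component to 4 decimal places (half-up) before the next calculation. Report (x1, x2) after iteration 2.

Iteration 1:
  x1: GS value = (-4 - (-3)·1.0000) / (4) = -0.2500;  x1 ← (1−ω)·1.0000 + ω·-0.2500 = -0.9500
  x2: GS value = (0 - (4)·-0.9500) / (6) = 0.6333;  x2 ← (1−ω)·1.0000 + ω·0.6333 = 0.4279
Iteration 2:
  x1: GS value = (-4 - (-3)·0.4279) / (4) = -0.6791;  x1 ← (1−ω)·-0.9500 + ω·-0.6791 = -0.5274
  x2: GS value = (0 - (4)·-0.5274) / (6) = 0.3516;  x2 ← (1−ω)·0.4279 + ω·0.3516 = 0.3089

(-0.5274, 0.3089)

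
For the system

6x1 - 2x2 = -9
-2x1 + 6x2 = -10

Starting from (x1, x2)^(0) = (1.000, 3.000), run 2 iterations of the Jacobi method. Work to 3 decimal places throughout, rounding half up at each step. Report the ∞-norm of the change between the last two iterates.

Iteration 1:
  x1 = (-9 - (-2)·3.000) / (6) = -0.500
  x2 = (-10 - (-2)·1.000) / (6) = -1.333
Iteration 2:
  x1 = (-9 - (-2)·-1.333) / (6) = -1.944
  x2 = (-10 - (-2)·-0.500) / (6) = -1.833
Change: (-1.444, -0.500) → max |·| = 1.444

1.444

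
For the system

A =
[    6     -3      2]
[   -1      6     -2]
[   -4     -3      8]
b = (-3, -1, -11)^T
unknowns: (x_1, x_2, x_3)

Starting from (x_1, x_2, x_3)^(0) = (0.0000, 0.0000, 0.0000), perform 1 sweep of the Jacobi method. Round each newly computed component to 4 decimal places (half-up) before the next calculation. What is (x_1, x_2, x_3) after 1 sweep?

Iteration 1:
  x_1 = (-3 - (-3)·0.0000 - (2)·0.0000) / (6) = -0.5000
  x_2 = (-1 - (-1)·0.0000 - (-2)·0.0000) / (6) = -0.1667
  x_3 = (-11 - (-4)·0.0000 - (-3)·0.0000) / (8) = -1.3750

(-0.5000, -0.1667, -1.3750)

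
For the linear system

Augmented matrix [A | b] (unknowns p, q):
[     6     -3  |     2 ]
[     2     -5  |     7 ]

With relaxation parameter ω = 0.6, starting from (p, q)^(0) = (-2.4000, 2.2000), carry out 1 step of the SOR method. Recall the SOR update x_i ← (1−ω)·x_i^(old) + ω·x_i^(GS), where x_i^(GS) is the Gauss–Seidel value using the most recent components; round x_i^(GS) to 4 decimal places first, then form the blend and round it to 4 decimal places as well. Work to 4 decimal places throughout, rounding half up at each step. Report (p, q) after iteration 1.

Iteration 1:
  p: GS value = (2 - (-3)·2.2000) / (6) = 1.4333;  p ← (1−ω)·-2.4000 + ω·1.4333 = -0.1000
  q: GS value = (7 - (2)·-0.1000) / (-5) = -1.4400;  q ← (1−ω)·2.2000 + ω·-1.4400 = 0.0160

(-0.1000, 0.0160)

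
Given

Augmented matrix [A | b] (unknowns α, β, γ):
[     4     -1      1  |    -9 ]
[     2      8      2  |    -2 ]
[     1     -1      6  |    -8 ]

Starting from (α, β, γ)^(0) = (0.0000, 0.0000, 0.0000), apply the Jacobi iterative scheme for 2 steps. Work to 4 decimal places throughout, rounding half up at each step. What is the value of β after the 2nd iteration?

0.6458

Iteration 1:
  α = (-9 - (-1)·0.0000 - (1)·0.0000) / (4) = -2.2500
  β = (-2 - (2)·0.0000 - (2)·0.0000) / (8) = -0.2500
  γ = (-8 - (1)·0.0000 - (-1)·0.0000) / (6) = -1.3333
Iteration 2:
  α = (-9 - (-1)·-0.2500 - (1)·-1.3333) / (4) = -1.9792
  β = (-2 - (2)·-2.2500 - (2)·-1.3333) / (8) = 0.6458
  γ = (-8 - (1)·-2.2500 - (-1)·-0.2500) / (6) = -1.0000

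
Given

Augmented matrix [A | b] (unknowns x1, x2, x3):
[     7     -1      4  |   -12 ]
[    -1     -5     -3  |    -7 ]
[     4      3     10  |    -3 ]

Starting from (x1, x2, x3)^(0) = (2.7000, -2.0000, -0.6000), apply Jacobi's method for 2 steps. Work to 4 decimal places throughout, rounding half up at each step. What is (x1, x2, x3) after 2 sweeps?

(-1.0943, 2.1994, -0.0032)

Iteration 1:
  x1 = (-12 - (-1)·-2.0000 - (4)·-0.6000) / (7) = -1.6571
  x2 = (-7 - (-1)·2.7000 - (-3)·-0.6000) / (-5) = 1.2200
  x3 = (-3 - (4)·2.7000 - (3)·-2.0000) / (10) = -0.7800
Iteration 2:
  x1 = (-12 - (-1)·1.2200 - (4)·-0.7800) / (7) = -1.0943
  x2 = (-7 - (-1)·-1.6571 - (-3)·-0.7800) / (-5) = 2.1994
  x3 = (-3 - (4)·-1.6571 - (3)·1.2200) / (10) = -0.0032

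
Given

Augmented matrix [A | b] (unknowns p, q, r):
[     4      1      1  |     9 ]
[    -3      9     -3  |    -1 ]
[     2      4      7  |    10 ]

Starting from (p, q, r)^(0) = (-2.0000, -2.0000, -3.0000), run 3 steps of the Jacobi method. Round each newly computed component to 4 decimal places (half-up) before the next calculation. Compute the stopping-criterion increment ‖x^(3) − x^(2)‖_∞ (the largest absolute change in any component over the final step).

1.7631

Iteration 1:
  p = (9 - (1)·-2.0000 - (1)·-3.0000) / (4) = 3.5000
  q = (-1 - (-3)·-2.0000 - (-3)·-3.0000) / (9) = -1.7778
  r = (10 - (2)·-2.0000 - (4)·-2.0000) / (7) = 3.1429
Iteration 2:
  p = (9 - (1)·-1.7778 - (1)·3.1429) / (4) = 1.9087
  q = (-1 - (-3)·3.5000 - (-3)·3.1429) / (9) = 2.1032
  r = (10 - (2)·3.5000 - (4)·-1.7778) / (7) = 1.4445
Iteration 3:
  p = (9 - (1)·2.1032 - (1)·1.4445) / (4) = 1.3631
  q = (-1 - (-3)·1.9087 - (-3)·1.4445) / (9) = 1.0066
  r = (10 - (2)·1.9087 - (4)·2.1032) / (7) = -0.3186
Change: (-0.5456, -1.0966, -1.7631) → max |·| = 1.7631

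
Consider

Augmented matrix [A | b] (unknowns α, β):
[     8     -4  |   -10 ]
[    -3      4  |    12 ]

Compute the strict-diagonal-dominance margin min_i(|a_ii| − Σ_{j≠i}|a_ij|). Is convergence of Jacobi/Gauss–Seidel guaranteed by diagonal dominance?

row 1: |8| − (4) = 4
row 2: |4| − (3) = 1
minimum over rows = 1 → strictly diagonally dominant (convergence guaranteed)

1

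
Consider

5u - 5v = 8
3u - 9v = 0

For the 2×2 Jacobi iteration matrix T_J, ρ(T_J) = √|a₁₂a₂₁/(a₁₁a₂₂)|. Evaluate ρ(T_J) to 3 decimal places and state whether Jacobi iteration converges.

a₁₂a₂₁/(a₁₁a₂₂) = (-5)·(3) / ((5)·(-9)) = 0.333333
ρ = √|0.333333| = √0.333333 = 0.577
ρ < 1, so Jacobi converges

0.577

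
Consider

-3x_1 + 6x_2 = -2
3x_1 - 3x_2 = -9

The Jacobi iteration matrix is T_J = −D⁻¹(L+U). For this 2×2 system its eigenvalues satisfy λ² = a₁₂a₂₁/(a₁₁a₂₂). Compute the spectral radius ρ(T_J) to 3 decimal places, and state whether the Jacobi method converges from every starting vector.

a₁₂a₂₁/(a₁₁a₂₂) = (6)·(3) / ((-3)·(-3)) = 2.000000
ρ = √|2.000000| = √2.000000 = 1.414
ρ > 1, so Jacobi diverges

1.414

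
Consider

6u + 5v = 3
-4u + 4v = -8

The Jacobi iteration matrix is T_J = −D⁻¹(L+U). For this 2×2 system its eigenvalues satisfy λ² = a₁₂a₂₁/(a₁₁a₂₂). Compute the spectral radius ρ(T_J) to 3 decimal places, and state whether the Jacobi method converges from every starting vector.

a₁₂a₂₁/(a₁₁a₂₂) = (5)·(-4) / ((6)·(4)) = -0.833333
ρ = √|-0.833333| = √0.833333 = 0.913
ρ < 1, so Jacobi converges

0.913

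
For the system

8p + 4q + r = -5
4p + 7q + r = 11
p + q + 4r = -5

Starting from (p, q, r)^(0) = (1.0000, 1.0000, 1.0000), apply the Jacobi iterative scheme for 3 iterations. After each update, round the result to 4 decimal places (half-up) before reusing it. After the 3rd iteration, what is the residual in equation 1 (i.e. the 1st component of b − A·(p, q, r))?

Iteration 1:
  p = (-5 - (4)·1.0000 - (1)·1.0000) / (8) = -1.2500
  q = (11 - (4)·1.0000 - (1)·1.0000) / (7) = 0.8571
  r = (-5 - (1)·1.0000 - (1)·1.0000) / (4) = -1.7500
Iteration 2:
  p = (-5 - (4)·0.8571 - (1)·-1.7500) / (8) = -0.8348
  q = (11 - (4)·-1.2500 - (1)·-1.7500) / (7) = 2.5357
  r = (-5 - (1)·-1.2500 - (1)·0.8571) / (4) = -1.1518
Iteration 3:
  p = (-5 - (4)·2.5357 - (1)·-1.1518) / (8) = -1.7489
  q = (11 - (4)·-0.8348 - (1)·-1.1518) / (7) = 2.2130
  r = (-5 - (1)·-0.8348 - (1)·2.5357) / (4) = -1.6752
Residual b − A·x = (1.8144, 4.1798, 1.2367)

1.8144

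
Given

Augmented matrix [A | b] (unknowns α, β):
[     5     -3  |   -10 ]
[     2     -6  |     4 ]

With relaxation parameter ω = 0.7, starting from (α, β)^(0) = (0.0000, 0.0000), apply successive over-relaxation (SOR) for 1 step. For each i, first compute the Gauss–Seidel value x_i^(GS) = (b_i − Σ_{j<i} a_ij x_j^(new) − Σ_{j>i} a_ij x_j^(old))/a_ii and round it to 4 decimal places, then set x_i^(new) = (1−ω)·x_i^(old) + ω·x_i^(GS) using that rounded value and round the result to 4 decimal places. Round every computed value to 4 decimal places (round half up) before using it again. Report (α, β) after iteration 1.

(-1.4000, -0.7933)

Iteration 1:
  α: GS value = (-10 - (-3)·0.0000) / (5) = -2.0000;  α ← (1−ω)·0.0000 + ω·-2.0000 = -1.4000
  β: GS value = (4 - (2)·-1.4000) / (-6) = -1.1333;  β ← (1−ω)·0.0000 + ω·-1.1333 = -0.7933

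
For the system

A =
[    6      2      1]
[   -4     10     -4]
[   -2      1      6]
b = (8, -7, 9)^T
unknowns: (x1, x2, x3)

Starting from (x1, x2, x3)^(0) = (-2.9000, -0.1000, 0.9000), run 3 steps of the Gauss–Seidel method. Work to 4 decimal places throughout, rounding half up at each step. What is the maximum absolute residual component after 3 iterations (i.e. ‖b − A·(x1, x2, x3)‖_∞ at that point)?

0.1772

Iteration 1:
  x1 = (8 - (2)·-0.1000 - (1)·0.9000) / (6) = 1.2167
  x2 = (-7 - (-4)·1.2167 - (-4)·0.9000) / (10) = 0.1467
  x3 = (9 - (-2)·1.2167 - (1)·0.1467) / (6) = 1.8811
Iteration 2:
  x1 = (8 - (2)·0.1467 - (1)·1.8811) / (6) = 0.9709
  x2 = (-7 - (-4)·0.9709 - (-4)·1.8811) / (10) = 0.4408
  x3 = (9 - (-2)·0.9709 - (1)·0.4408) / (6) = 1.7502
Iteration 3:
  x1 = (8 - (2)·0.4408 - (1)·1.7502) / (6) = 0.8947
  x2 = (-7 - (-4)·0.8947 - (-4)·1.7502) / (10) = 0.3580
  x3 = (9 - (-2)·0.8947 - (1)·0.3580) / (6) = 1.7386
Residual b − A·x = (0.1772, -0.0468, -0.0002); ∞-norm = 0.1772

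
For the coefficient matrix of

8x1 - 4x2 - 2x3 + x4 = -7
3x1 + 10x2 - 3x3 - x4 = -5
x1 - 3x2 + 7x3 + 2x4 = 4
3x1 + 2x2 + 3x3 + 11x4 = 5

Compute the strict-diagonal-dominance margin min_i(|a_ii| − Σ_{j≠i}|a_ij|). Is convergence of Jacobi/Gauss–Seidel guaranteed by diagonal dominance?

1

row 1: |8| − (4+2+1) = 1
row 2: |10| − (3+3+1) = 3
row 3: |7| − (1+3+2) = 1
row 4: |11| − (3+2+3) = 3
minimum over rows = 1 → strictly diagonally dominant (convergence guaranteed)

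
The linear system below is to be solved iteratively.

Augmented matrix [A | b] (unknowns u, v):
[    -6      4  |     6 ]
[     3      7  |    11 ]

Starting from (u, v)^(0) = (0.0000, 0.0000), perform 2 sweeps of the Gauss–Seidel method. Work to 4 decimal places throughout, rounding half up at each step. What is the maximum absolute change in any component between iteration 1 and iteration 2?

1.3333

Iteration 1:
  u = (6 - (4)·0.0000) / (-6) = -1.0000
  v = (11 - (3)·-1.0000) / (7) = 2.0000
Iteration 2:
  u = (6 - (4)·2.0000) / (-6) = 0.3333
  v = (11 - (3)·0.3333) / (7) = 1.4286
Change: (1.3333, -0.5714) → max |·| = 1.3333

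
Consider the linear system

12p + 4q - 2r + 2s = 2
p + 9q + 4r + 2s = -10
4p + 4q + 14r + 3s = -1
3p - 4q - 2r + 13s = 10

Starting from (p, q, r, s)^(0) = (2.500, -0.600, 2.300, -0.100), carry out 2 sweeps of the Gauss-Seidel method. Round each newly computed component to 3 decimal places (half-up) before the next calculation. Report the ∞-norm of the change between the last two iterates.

Iteration 1:
  p = (2 - (4)·-0.600 - (-2)·2.300 - (2)·-0.100) / (12) = 0.767
  q = (-10 - (1)·0.767 - (4)·2.300 - (2)·-0.100) / (9) = -2.196
  r = (-1 - (4)·0.767 - (4)·-2.196 - (3)·-0.100) / (14) = 0.358
  s = (10 - (3)·0.767 - (-4)·-2.196 - (-2)·0.358) / (13) = -0.028
Iteration 2:
  p = (2 - (4)·-2.196 - (-2)·0.358 - (2)·-0.028) / (12) = 0.963
  q = (-10 - (1)·0.963 - (4)·0.358 - (2)·-0.028) / (9) = -1.371
  r = (-1 - (4)·0.963 - (4)·-1.371 - (3)·-0.028) / (14) = 0.051
  s = (10 - (3)·0.963 - (-4)·-1.371 - (-2)·0.051) / (13) = 0.133
Change: (0.196, 0.825, -0.307, 0.161) → max |·| = 0.825

0.825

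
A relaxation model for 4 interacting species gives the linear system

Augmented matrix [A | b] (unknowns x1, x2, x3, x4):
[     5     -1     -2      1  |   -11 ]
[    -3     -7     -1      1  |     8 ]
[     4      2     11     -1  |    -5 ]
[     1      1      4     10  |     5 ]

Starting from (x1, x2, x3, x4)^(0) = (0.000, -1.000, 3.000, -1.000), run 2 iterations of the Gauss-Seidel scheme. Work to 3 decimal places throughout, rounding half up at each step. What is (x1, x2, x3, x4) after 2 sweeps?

Iteration 1:
  x1 = (-11 - (-1)·-1.000 - (-2)·3.000 - (1)·-1.000) / (5) = -1.000
  x2 = (8 - (-3)·-1.000 - (-1)·3.000 - (1)·-1.000) / (-7) = -1.286
  x3 = (-5 - (4)·-1.000 - (2)·-1.286 - (-1)·-1.000) / (11) = 0.052
  x4 = (5 - (1)·-1.000 - (1)·-1.286 - (4)·0.052) / (10) = 0.708
Iteration 2:
  x1 = (-11 - (-1)·-1.286 - (-2)·0.052 - (1)·0.708) / (5) = -2.578
  x2 = (8 - (-3)·-2.578 - (-1)·0.052 - (1)·0.708) / (-7) = 0.056
  x3 = (-5 - (4)·-2.578 - (2)·0.056 - (-1)·0.708) / (11) = 0.537
  x4 = (5 - (1)·-2.578 - (1)·0.056 - (4)·0.537) / (10) = 0.537

(-2.578, 0.056, 0.537, 0.537)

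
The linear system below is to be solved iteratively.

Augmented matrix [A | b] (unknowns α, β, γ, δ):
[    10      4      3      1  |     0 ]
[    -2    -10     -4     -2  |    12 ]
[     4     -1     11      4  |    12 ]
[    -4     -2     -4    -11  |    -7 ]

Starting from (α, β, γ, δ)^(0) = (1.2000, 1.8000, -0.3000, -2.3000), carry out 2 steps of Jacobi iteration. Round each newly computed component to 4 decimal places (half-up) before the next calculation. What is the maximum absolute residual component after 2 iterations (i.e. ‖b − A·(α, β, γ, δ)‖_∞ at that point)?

4.7869

Iteration 1:
  α = (0 - (4)·1.8000 - (3)·-0.3000 - (1)·-2.3000) / (10) = -0.4000
  β = (12 - (-2)·1.2000 - (-4)·-0.3000 - (-2)·-2.3000) / (-10) = -0.8600
  γ = (12 - (4)·1.2000 - (-1)·1.8000 - (4)·-2.3000) / (11) = 1.6545
  δ = (-7 - (-4)·1.2000 - (-2)·1.8000 - (-4)·-0.3000) / (-11) = -0.0182
Iteration 2:
  α = (0 - (4)·-0.8600 - (3)·1.6545 - (1)·-0.0182) / (10) = -0.1505
  β = (12 - (-2)·-0.4000 - (-4)·1.6545 - (-2)·-0.0182) / (-10) = -1.7782
  γ = (12 - (4)·-0.4000 - (-1)·-0.8600 - (4)·-0.0182) / (11) = 1.1648
  δ = (-7 - (-4)·-0.4000 - (-2)·-0.8600 - (-4)·1.6545) / (-11) = 0.3365
Residual b − A·x = (4.7869, -0.7508, -3.3350, -2.7977); ∞-norm = 4.7869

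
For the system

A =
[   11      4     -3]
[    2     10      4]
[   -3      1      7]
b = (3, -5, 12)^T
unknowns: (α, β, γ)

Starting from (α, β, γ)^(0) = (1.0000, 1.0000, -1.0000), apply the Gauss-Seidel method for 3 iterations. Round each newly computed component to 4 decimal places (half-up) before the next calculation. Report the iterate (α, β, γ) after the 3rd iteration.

(1.3331, -1.6462, 2.5208)

Iteration 1:
  α = (3 - (4)·1.0000 - (-3)·-1.0000) / (11) = -0.3636
  β = (-5 - (2)·-0.3636 - (4)·-1.0000) / (10) = -0.0273
  γ = (12 - (-3)·-0.3636 - (1)·-0.0273) / (7) = 1.5624
Iteration 2:
  α = (3 - (4)·-0.0273 - (-3)·1.5624) / (11) = 0.7088
  β = (-5 - (2)·0.7088 - (4)·1.5624) / (10) = -1.2667
  γ = (12 - (-3)·0.7088 - (1)·-1.2667) / (7) = 2.1990
Iteration 3:
  α = (3 - (4)·-1.2667 - (-3)·2.1990) / (11) = 1.3331
  β = (-5 - (2)·1.3331 - (4)·2.1990) / (10) = -1.6462
  γ = (12 - (-3)·1.3331 - (1)·-1.6462) / (7) = 2.5208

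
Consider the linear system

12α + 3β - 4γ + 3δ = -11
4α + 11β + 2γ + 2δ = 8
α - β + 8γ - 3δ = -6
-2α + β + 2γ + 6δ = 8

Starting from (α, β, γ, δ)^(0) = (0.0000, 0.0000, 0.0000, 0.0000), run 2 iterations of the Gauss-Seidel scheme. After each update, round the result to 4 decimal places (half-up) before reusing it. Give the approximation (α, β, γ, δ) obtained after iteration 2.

Iteration 1:
  α = (-11 - (3)·0.0000 - (-4)·0.0000 - (3)·0.0000) / (12) = -0.9167
  β = (8 - (4)·-0.9167 - (2)·0.0000 - (2)·0.0000) / (11) = 1.0606
  γ = (-6 - (1)·-0.9167 - (-1)·1.0606 - (-3)·0.0000) / (8) = -0.5028
  δ = (8 - (-2)·-0.9167 - (1)·1.0606 - (2)·-0.5028) / (6) = 1.0186
Iteration 2:
  α = (-11 - (3)·1.0606 - (-4)·-0.5028 - (3)·1.0186) / (12) = -1.6041
  β = (8 - (4)·-1.6041 - (2)·-0.5028 - (2)·1.0186) / (11) = 1.2168
  γ = (-6 - (1)·-1.6041 - (-1)·1.2168 - (-3)·1.0186) / (8) = -0.0154
  δ = (8 - (-2)·-1.6041 - (1)·1.2168 - (2)·-0.0154) / (6) = 0.6010

(-1.6041, 1.2168, -0.0154, 0.6010)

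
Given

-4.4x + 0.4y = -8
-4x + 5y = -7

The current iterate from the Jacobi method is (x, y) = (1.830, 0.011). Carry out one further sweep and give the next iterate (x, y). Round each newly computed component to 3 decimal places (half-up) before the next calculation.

One sweep:
  x = (-8 - (0.4)·0.011) / (-4.4) = 1.819
  y = (-7 - (-4)·1.830) / (5) = 0.064

(1.819, 0.064)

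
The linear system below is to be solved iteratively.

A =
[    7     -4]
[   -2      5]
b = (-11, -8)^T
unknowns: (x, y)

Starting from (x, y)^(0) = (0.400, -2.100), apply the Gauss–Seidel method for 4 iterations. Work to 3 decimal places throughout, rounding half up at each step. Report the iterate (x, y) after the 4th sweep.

(-3.217, -2.887)

Iteration 1:
  x = (-11 - (-4)·-2.100) / (7) = -2.771
  y = (-8 - (-2)·-2.771) / (5) = -2.708
Iteration 2:
  x = (-11 - (-4)·-2.708) / (7) = -3.119
  y = (-8 - (-2)·-3.119) / (5) = -2.848
Iteration 3:
  x = (-11 - (-4)·-2.848) / (7) = -3.199
  y = (-8 - (-2)·-3.199) / (5) = -2.880
Iteration 4:
  x = (-11 - (-4)·-2.880) / (7) = -3.217
  y = (-8 - (-2)·-3.217) / (5) = -2.887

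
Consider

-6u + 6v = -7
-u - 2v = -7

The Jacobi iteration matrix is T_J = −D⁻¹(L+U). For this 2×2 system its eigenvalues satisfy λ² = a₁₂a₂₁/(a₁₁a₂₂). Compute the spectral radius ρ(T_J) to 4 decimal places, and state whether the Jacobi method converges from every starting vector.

a₁₂a₂₁/(a₁₁a₂₂) = (6)·(-1) / ((-6)·(-2)) = -0.500000
ρ = √|-0.500000| = √0.500000 = 0.7071
ρ < 1, so Jacobi converges

0.7071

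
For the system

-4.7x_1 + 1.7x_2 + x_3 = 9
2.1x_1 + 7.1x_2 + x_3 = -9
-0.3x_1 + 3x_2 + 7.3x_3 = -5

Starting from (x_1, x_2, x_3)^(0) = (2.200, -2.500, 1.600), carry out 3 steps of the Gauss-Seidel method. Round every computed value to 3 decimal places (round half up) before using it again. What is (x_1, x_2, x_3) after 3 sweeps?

(-2.224, -0.530, -0.559)

Iteration 1:
  x_1 = (9 - (1.7)·-2.500 - (1)·1.600) / (-4.7) = -2.479
  x_2 = (-9 - (2.1)·-2.479 - (1)·1.600) / (7.1) = -0.760
  x_3 = (-5 - (-0.3)·-2.479 - (3)·-0.760) / (7.3) = -0.474
Iteration 2:
  x_1 = (9 - (1.7)·-0.760 - (1)·-0.474) / (-4.7) = -2.291
  x_2 = (-9 - (2.1)·-2.291 - (1)·-0.474) / (7.1) = -0.523
  x_3 = (-5 - (-0.3)·-2.291 - (3)·-0.523) / (7.3) = -0.564
Iteration 3:
  x_1 = (9 - (1.7)·-0.523 - (1)·-0.564) / (-4.7) = -2.224
  x_2 = (-9 - (2.1)·-2.224 - (1)·-0.564) / (7.1) = -0.530
  x_3 = (-5 - (-0.3)·-2.224 - (3)·-0.530) / (7.3) = -0.559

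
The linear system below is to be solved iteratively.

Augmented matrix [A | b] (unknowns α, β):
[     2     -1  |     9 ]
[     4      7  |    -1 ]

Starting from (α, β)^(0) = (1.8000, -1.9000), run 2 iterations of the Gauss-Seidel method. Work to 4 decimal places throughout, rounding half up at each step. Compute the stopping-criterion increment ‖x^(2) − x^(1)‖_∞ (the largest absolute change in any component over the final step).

Iteration 1:
  α = (9 - (-1)·-1.9000) / (2) = 3.5500
  β = (-1 - (4)·3.5500) / (7) = -2.1714
Iteration 2:
  α = (9 - (-1)·-2.1714) / (2) = 3.4143
  β = (-1 - (4)·3.4143) / (7) = -2.0939
Change: (-0.1357, 0.0775) → max |·| = 0.1357

0.1357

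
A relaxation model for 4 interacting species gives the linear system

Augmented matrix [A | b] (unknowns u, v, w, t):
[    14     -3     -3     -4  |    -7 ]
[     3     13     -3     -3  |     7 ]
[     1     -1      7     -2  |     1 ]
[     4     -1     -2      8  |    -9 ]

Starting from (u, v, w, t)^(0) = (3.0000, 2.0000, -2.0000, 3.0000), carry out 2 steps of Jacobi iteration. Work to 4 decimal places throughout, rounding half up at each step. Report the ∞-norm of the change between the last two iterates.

1.7953

Iteration 1:
  u = (-7 - (-3)·2.0000 - (-3)·-2.0000 - (-4)·3.0000) / (14) = 0.3571
  v = (7 - (3)·3.0000 - (-3)·-2.0000 - (-3)·3.0000) / (13) = 0.0769
  w = (1 - (1)·3.0000 - (-1)·2.0000 - (-2)·3.0000) / (7) = 0.8571
  t = (-9 - (4)·3.0000 - (-1)·2.0000 - (-2)·-2.0000) / (8) = -2.8750
Iteration 2:
  u = (-7 - (-3)·0.0769 - (-3)·0.8571 - (-4)·-2.8750) / (14) = -1.1213
  v = (7 - (3)·0.3571 - (-3)·0.8571 - (-3)·-2.8750) / (13) = -0.0096
  w = (1 - (1)·0.3571 - (-1)·0.0769 - (-2)·-2.8750) / (7) = -0.7186
  t = (-9 - (4)·0.3571 - (-1)·0.0769 - (-2)·0.8571) / (8) = -1.0797
Change: (-1.4784, -0.0865, -1.5757, 1.7953) → max |·| = 1.7953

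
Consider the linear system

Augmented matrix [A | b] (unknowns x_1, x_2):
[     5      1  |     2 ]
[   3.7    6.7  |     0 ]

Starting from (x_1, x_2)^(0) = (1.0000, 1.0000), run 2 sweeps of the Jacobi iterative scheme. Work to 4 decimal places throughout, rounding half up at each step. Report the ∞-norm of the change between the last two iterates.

0.4418

Iteration 1:
  x_1 = (2 - (1)·1.0000) / (5) = 0.2000
  x_2 = (0 - (3.7)·1.0000) / (6.7) = -0.5522
Iteration 2:
  x_1 = (2 - (1)·-0.5522) / (5) = 0.5104
  x_2 = (0 - (3.7)·0.2000) / (6.7) = -0.1104
Change: (0.3104, 0.4418) → max |·| = 0.4418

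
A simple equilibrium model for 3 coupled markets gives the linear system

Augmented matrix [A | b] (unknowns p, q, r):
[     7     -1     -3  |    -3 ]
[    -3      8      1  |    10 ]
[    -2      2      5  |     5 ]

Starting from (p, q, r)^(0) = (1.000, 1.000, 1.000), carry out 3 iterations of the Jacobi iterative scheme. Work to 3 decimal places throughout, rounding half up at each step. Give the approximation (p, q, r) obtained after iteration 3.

Iteration 1:
  p = (-3 - (-1)·1.000 - (-3)·1.000) / (7) = 0.143
  q = (10 - (-3)·1.000 - (1)·1.000) / (8) = 1.500
  r = (5 - (-2)·1.000 - (2)·1.000) / (5) = 1.000
Iteration 2:
  p = (-3 - (-1)·1.500 - (-3)·1.000) / (7) = 0.214
  q = (10 - (-3)·0.143 - (1)·1.000) / (8) = 1.179
  r = (5 - (-2)·0.143 - (2)·1.500) / (5) = 0.457
Iteration 3:
  p = (-3 - (-1)·1.179 - (-3)·0.457) / (7) = -0.064
  q = (10 - (-3)·0.214 - (1)·0.457) / (8) = 1.273
  r = (5 - (-2)·0.214 - (2)·1.179) / (5) = 0.614

(-0.064, 1.273, 0.614)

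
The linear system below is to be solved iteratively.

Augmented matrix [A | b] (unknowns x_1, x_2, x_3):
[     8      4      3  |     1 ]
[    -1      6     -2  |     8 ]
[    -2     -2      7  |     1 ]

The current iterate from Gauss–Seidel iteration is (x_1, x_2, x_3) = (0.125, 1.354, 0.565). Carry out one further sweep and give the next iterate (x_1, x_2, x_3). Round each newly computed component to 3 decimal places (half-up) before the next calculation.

One sweep:
  x_1 = (1 - (4)·1.354 - (3)·0.565) / (8) = -0.764
  x_2 = (8 - (-1)·-0.764 - (-2)·0.565) / (6) = 1.394
  x_3 = (1 - (-2)·-0.764 - (-2)·1.394) / (7) = 0.323

(-0.764, 1.394, 0.323)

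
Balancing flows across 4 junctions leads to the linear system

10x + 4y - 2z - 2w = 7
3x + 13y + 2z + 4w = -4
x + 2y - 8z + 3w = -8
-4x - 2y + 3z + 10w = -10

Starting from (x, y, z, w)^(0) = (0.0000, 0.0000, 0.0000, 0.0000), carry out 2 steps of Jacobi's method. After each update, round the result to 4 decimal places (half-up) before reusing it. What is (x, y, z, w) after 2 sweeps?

Iteration 1:
  x = (7 - (4)·0.0000 - (-2)·0.0000 - (-2)·0.0000) / (10) = 0.7000
  y = (-4 - (3)·0.0000 - (2)·0.0000 - (4)·0.0000) / (13) = -0.3077
  z = (-8 - (1)·0.0000 - (2)·0.0000 - (3)·0.0000) / (-8) = 1.0000
  w = (-10 - (-4)·0.0000 - (-2)·0.0000 - (3)·0.0000) / (10) = -1.0000
Iteration 2:
  x = (7 - (4)·-0.3077 - (-2)·1.0000 - (-2)·-1.0000) / (10) = 0.8231
  y = (-4 - (3)·0.7000 - (2)·1.0000 - (4)·-1.0000) / (13) = -0.3154
  z = (-8 - (1)·0.7000 - (2)·-0.3077 - (3)·-1.0000) / (-8) = 0.6356
  w = (-10 - (-4)·0.7000 - (-2)·-0.3077 - (3)·1.0000) / (10) = -1.0815

(0.8231, -0.3154, 0.6356, -1.0815)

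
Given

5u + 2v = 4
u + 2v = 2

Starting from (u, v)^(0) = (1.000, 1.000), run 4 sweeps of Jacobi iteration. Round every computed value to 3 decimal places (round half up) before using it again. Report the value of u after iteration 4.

Iteration 1:
  u = (4 - (2)·1.000) / (5) = 0.400
  v = (2 - (1)·1.000) / (2) = 0.500
Iteration 2:
  u = (4 - (2)·0.500) / (5) = 0.600
  v = (2 - (1)·0.400) / (2) = 0.800
Iteration 3:
  u = (4 - (2)·0.800) / (5) = 0.480
  v = (2 - (1)·0.600) / (2) = 0.700
Iteration 4:
  u = (4 - (2)·0.700) / (5) = 0.520
  v = (2 - (1)·0.480) / (2) = 0.760

0.520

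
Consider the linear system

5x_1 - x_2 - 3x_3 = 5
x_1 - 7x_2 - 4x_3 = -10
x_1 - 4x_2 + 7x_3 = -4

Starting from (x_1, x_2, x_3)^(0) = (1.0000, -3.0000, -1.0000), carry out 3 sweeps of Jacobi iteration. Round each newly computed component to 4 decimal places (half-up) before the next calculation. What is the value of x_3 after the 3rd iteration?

Iteration 1:
  x_1 = (5 - (-1)·-3.0000 - (-3)·-1.0000) / (5) = -0.2000
  x_2 = (-10 - (1)·1.0000 - (-4)·-1.0000) / (-7) = 2.1429
  x_3 = (-4 - (1)·1.0000 - (-4)·-3.0000) / (7) = -2.4286
Iteration 2:
  x_1 = (5 - (-1)·2.1429 - (-3)·-2.4286) / (5) = -0.0286
  x_2 = (-10 - (1)·-0.2000 - (-4)·-2.4286) / (-7) = 2.7878
  x_3 = (-4 - (1)·-0.2000 - (-4)·2.1429) / (7) = 0.6817
Iteration 3:
  x_1 = (5 - (-1)·2.7878 - (-3)·0.6817) / (5) = 1.9666
  x_2 = (-10 - (1)·-0.0286 - (-4)·0.6817) / (-7) = 1.0349
  x_3 = (-4 - (1)·-0.0286 - (-4)·2.7878) / (7) = 1.0257

1.0257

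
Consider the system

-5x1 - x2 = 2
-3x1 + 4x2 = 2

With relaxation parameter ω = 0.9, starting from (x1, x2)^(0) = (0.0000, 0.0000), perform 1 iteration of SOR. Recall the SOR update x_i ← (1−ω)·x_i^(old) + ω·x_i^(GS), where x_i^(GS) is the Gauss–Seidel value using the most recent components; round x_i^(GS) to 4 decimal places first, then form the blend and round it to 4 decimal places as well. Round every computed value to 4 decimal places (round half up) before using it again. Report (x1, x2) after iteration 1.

Iteration 1:
  x1: GS value = (2 - (-1)·0.0000) / (-5) = -0.4000;  x1 ← (1−ω)·0.0000 + ω·-0.4000 = -0.3600
  x2: GS value = (2 - (-3)·-0.3600) / (4) = 0.2300;  x2 ← (1−ω)·0.0000 + ω·0.2300 = 0.2070

(-0.3600, 0.2070)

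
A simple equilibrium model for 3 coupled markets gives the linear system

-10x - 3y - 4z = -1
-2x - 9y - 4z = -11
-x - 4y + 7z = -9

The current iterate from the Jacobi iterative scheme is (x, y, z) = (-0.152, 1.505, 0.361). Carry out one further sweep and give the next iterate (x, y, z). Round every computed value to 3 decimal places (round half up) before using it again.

One sweep:
  x = (-1 - (-3)·1.505 - (-4)·0.361) / (-10) = -0.496
  y = (-11 - (-2)·-0.152 - (-4)·0.361) / (-9) = 1.096
  z = (-9 - (-1)·-0.152 - (-4)·1.505) / (7) = -0.447

(-0.496, 1.096, -0.447)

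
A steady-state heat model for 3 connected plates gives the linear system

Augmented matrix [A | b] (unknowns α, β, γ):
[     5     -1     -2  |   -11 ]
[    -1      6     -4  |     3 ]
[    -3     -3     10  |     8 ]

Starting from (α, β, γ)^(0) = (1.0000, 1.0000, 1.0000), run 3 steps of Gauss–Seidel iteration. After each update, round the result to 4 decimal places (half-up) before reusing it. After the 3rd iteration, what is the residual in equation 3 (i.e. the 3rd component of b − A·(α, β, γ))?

0.0003

Iteration 1:
  α = (-11 - (-1)·1.0000 - (-2)·1.0000) / (5) = -1.6000
  β = (3 - (-1)·-1.6000 - (-4)·1.0000) / (6) = 0.9000
  γ = (8 - (-3)·-1.6000 - (-3)·0.9000) / (10) = 0.5900
Iteration 2:
  α = (-11 - (-1)·0.9000 - (-2)·0.5900) / (5) = -1.7840
  β = (3 - (-1)·-1.7840 - (-4)·0.5900) / (6) = 0.5960
  γ = (8 - (-3)·-1.7840 - (-3)·0.5960) / (10) = 0.4436
Iteration 3:
  α = (-11 - (-1)·0.5960 - (-2)·0.4436) / (5) = -1.9034
  β = (3 - (-1)·-1.9034 - (-4)·0.4436) / (6) = 0.4785
  γ = (8 - (-3)·-1.9034 - (-3)·0.4785) / (10) = 0.3725
Residual b − A·x = (-0.2595, -0.2844, 0.0003)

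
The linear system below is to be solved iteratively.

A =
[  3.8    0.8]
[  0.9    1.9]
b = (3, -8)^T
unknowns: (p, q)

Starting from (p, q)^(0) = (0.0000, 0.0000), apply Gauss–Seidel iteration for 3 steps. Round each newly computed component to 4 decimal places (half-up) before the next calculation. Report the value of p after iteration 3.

Iteration 1:
  p = (3 - (0.8)·0.0000) / (3.8) = 0.7895
  q = (-8 - (0.9)·0.7895) / (1.9) = -4.5845
Iteration 2:
  p = (3 - (0.8)·-4.5845) / (3.8) = 1.7546
  q = (-8 - (0.9)·1.7546) / (1.9) = -5.0417
Iteration 3:
  p = (3 - (0.8)·-5.0417) / (3.8) = 1.8509
  q = (-8 - (0.9)·1.8509) / (1.9) = -5.0873

1.8509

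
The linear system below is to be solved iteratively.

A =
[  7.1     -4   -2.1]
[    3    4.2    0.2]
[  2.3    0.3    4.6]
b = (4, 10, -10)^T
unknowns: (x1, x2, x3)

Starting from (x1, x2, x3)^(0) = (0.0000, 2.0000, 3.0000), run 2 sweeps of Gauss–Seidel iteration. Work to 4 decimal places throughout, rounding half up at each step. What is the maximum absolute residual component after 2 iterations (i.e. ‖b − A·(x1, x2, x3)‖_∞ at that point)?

Iteration 1:
  x1 = (4 - (-4)·2.0000 - (-2.1)·3.0000) / (7.1) = 2.5775
  x2 = (10 - (3)·2.5775 - (0.2)·3.0000) / (4.2) = 0.3970
  x3 = (-10 - (2.3)·2.5775 - (0.3)·0.3970) / (4.6) = -3.4886
Iteration 2:
  x1 = (4 - (-4)·0.3970 - (-2.1)·-3.4886) / (7.1) = -0.2448
  x2 = (10 - (3)·-0.2448 - (0.2)·-3.4886) / (4.2) = 2.7219
  x3 = (-10 - (2.3)·-0.2448 - (0.3)·2.7219) / (4.6) = -2.2290
Residual b − A·x = (11.9448, -0.2518, -0.0001); ∞-norm = 11.9448

11.9448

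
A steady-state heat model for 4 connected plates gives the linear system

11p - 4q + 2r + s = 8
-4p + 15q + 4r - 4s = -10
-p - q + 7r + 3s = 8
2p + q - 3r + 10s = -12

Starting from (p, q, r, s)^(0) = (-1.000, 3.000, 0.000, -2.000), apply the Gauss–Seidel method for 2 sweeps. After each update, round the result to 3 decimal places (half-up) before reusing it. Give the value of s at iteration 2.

-0.688

Iteration 1:
  p = (8 - (-4)·3.000 - (2)·0.000 - (1)·-2.000) / (11) = 2.000
  q = (-10 - (-4)·2.000 - (4)·0.000 - (-4)·-2.000) / (15) = -0.667
  r = (8 - (-1)·2.000 - (-1)·-0.667 - (3)·-2.000) / (7) = 2.190
  s = (-12 - (2)·2.000 - (1)·-0.667 - (-3)·2.190) / (10) = -0.876
Iteration 2:
  p = (8 - (-4)·-0.667 - (2)·2.190 - (1)·-0.876) / (11) = 0.166
  q = (-10 - (-4)·0.166 - (4)·2.190 - (-4)·-0.876) / (15) = -1.440
  r = (8 - (-1)·0.166 - (-1)·-1.440 - (3)·-0.876) / (7) = 1.336
  s = (-12 - (2)·0.166 - (1)·-1.440 - (-3)·1.336) / (10) = -0.688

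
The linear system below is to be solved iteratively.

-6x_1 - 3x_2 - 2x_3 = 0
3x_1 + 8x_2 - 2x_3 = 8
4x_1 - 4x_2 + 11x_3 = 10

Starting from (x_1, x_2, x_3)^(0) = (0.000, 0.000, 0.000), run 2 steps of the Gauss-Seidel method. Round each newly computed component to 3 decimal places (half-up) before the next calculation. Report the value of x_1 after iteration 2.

-0.924

Iteration 1:
  x_1 = (0 - (-3)·0.000 - (-2)·0.000) / (-6) = 0.000
  x_2 = (8 - (3)·0.000 - (-2)·0.000) / (8) = 1.000
  x_3 = (10 - (4)·0.000 - (-4)·1.000) / (11) = 1.273
Iteration 2:
  x_1 = (0 - (-3)·1.000 - (-2)·1.273) / (-6) = -0.924
  x_2 = (8 - (3)·-0.924 - (-2)·1.273) / (8) = 1.665
  x_3 = (10 - (4)·-0.924 - (-4)·1.665) / (11) = 1.851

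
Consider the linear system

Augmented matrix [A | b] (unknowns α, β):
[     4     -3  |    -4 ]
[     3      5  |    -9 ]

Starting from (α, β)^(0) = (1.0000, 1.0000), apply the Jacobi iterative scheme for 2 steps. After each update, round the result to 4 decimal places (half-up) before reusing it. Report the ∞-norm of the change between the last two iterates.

Iteration 1:
  α = (-4 - (-3)·1.0000) / (4) = -0.2500
  β = (-9 - (3)·1.0000) / (5) = -2.4000
Iteration 2:
  α = (-4 - (-3)·-2.4000) / (4) = -2.8000
  β = (-9 - (3)·-0.2500) / (5) = -1.6500
Change: (-2.5500, 0.7500) → max |·| = 2.5500

2.5500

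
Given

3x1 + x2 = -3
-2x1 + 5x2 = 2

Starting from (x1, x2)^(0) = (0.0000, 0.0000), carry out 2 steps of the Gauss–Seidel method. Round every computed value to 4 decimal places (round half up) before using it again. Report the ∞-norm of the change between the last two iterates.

Iteration 1:
  x1 = (-3 - (1)·0.0000) / (3) = -1.0000
  x2 = (2 - (-2)·-1.0000) / (5) = 0.0000
Iteration 2:
  x1 = (-3 - (1)·0.0000) / (3) = -1.0000
  x2 = (2 - (-2)·-1.0000) / (5) = 0.0000
Change: (0.0000, 0.0000) → max |·| = 0.0000

0.0000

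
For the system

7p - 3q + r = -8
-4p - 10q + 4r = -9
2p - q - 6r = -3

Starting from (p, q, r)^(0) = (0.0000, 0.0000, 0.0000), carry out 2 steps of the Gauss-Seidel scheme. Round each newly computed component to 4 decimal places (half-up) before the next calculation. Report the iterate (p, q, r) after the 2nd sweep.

(-0.5459, 1.0755, 0.1388)

Iteration 1:
  p = (-8 - (-3)·0.0000 - (1)·0.0000) / (7) = -1.1429
  q = (-9 - (-4)·-1.1429 - (4)·0.0000) / (-10) = 1.3572
  r = (-3 - (2)·-1.1429 - (-1)·1.3572) / (-6) = -0.1072
Iteration 2:
  p = (-8 - (-3)·1.3572 - (1)·-0.1072) / (7) = -0.5459
  q = (-9 - (-4)·-0.5459 - (4)·-0.1072) / (-10) = 1.0755
  r = (-3 - (2)·-0.5459 - (-1)·1.0755) / (-6) = 0.1388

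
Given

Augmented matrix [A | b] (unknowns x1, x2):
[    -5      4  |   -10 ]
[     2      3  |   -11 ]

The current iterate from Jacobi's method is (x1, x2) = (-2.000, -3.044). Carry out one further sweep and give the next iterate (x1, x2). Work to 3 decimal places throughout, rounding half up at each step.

(-0.435, -2.333)

One sweep:
  x1 = (-10 - (4)·-3.044) / (-5) = -0.435
  x2 = (-11 - (2)·-2.000) / (3) = -2.333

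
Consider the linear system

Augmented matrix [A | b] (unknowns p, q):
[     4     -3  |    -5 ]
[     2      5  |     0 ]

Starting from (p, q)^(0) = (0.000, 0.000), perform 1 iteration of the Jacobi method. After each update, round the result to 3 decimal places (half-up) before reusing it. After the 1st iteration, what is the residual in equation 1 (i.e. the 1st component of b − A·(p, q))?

0.000

Iteration 1:
  p = (-5 - (-3)·0.000) / (4) = -1.250
  q = (0 - (2)·0.000) / (5) = 0.000
Residual b − A·x = (0.000, 2.500)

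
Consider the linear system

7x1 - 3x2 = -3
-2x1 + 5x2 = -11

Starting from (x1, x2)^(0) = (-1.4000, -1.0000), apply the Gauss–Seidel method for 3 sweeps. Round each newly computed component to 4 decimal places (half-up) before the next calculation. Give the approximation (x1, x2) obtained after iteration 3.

(-1.6317, -2.8527)

Iteration 1:
  x1 = (-3 - (-3)·-1.0000) / (7) = -0.8571
  x2 = (-11 - (-2)·-0.8571) / (5) = -2.5428
Iteration 2:
  x1 = (-3 - (-3)·-2.5428) / (7) = -1.5183
  x2 = (-11 - (-2)·-1.5183) / (5) = -2.8073
Iteration 3:
  x1 = (-3 - (-3)·-2.8073) / (7) = -1.6317
  x2 = (-11 - (-2)·-1.6317) / (5) = -2.8527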